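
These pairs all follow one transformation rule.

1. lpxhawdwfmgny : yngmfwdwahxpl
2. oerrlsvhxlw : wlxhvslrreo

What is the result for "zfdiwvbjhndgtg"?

The transformation: reverse the string.
On "zfdiwvbjhndgtg" that produces "gtgdnhjbvwidfz".

gtgdnhjbvwidfz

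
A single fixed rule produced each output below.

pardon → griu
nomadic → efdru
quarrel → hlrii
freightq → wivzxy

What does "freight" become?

wivzx

The transformation: delete the last 2 characters, then shift every letter 9 places backward in the alphabet (wrapping around).
"freight" → "freig" → "wivzx".
(Check on "freightq": → "freigh" → "wivzxy" ✓)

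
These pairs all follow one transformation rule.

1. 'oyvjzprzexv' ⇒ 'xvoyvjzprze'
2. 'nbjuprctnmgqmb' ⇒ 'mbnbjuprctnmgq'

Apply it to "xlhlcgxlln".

lnxlhlcgxl

In each case the input is transformed by: move the last 2 characters to the front (rotate right by 2).
"xlhlcgxlln" → "lnxlhlcgxl".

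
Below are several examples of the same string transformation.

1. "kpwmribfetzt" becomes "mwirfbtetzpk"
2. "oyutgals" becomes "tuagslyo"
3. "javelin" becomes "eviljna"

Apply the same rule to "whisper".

siepwrh

The rule is to move the first 2 characters to the end (rotate left by 2), then swap each adjacent pair of characters (1↔2, 3↔4, ...).
Doing the same to "whisper": "siepwrh".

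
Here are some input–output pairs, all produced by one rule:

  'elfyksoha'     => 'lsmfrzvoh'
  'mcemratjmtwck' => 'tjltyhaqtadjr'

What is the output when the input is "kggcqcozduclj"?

The transformation: shift every letter 7 places forward in the alphabet (wrapping around).
Doing the same to "kggcqcozduclj": "rnnjxjvgkbjsq".

rnnjxjvgkbjsq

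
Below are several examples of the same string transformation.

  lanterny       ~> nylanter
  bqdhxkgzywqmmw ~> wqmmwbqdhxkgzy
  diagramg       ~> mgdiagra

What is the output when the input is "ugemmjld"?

The pattern: move the first 2 characters to the end (rotate left by 2), then swap the front and back halves of the string.
Starting from "ugemmjld": after the first operation, "emmjldug"; after the second, "ldugemmj".

ldugemmj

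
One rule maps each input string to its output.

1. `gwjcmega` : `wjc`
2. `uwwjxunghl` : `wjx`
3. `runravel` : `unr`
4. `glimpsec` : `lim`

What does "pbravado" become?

bra

The transformation: swap the front and back halves of the string, then keep only the last 3 characters.
Starting from "pbravado": after the first operation, "vadopbra"; after the second, "bra".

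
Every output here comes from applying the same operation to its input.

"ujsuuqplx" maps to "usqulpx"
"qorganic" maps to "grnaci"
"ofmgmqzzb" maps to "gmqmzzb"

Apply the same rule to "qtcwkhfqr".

Looking at the pairs, the operation is to delete the first 2 characters, then swap each adjacent pair of characters (1↔2, 3↔4, ...).
Applying both steps to "qtcwkhfqr": "cwkhfqr", then "wchkqfr".
(Check on "ujsuuqplx": → "suuqplx" → "usqulpx" ✓)

wchkqfr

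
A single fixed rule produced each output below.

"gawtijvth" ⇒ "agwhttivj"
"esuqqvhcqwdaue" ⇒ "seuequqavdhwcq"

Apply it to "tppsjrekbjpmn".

The rule is to move the first character to the end, then take characters alternately from the front and the back (1st, last, 2nd, 2nd-last, ...).
"tppsjrekbjpmn" → "ppsjrekbjpmnt" → "ptpnsmjprjebk".

ptpnsmjprjebk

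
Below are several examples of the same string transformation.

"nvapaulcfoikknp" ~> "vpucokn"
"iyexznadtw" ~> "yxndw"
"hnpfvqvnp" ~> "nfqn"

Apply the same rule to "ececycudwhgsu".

cccdhs

Each output is the input with this applied: keep every other character starting from the second (positions 2nd, 4th, 6th, ...).
On "ececycudwhgsu" that produces "cccdhs".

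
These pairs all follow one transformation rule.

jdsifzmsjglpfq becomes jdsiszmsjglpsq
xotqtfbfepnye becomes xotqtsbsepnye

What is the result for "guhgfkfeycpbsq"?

guhgskseycpbsq

What's happening: replace every "f" with "s".
"guhgfkfeycpbsq" → "guhgskseycpbsq".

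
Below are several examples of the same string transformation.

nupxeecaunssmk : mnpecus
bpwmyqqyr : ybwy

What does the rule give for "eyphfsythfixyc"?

The pattern: move the last 3 characters to the front (rotate right by 3), then keep every other character starting from the second (positions 2nd, 4th, 6th, ...).
Applying both steps to "eyphfsythfixyc": "xyceyphfsythfi", then "yepfyhi".

yepfyhi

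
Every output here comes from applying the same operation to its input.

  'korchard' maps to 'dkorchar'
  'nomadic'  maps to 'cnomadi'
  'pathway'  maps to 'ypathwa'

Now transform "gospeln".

Looking at the pairs, the operation is to move the last character to the front.
So "gospeln" becomes "ngospel".

ngospel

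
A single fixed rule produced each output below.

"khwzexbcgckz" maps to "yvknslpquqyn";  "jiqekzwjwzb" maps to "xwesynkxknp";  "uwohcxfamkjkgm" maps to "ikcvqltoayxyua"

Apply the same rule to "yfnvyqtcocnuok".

What's happening: shift every letter 12 places backward in the alphabet (wrapping around).
"yfnvyqtcocnuok" → "mtbjmehqcqbicy".

mtbjmehqcqbicy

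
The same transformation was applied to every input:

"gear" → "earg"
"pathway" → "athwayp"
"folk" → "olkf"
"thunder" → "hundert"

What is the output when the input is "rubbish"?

ubbishr

The pattern: move the first character to the end.
"rubbish" → "ubbishr".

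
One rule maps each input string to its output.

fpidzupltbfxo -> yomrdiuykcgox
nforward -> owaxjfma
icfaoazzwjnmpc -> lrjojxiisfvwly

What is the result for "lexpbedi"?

nuygnkrm

The pattern: swap each adjacent pair of characters (1↔2, 3↔4, ...), then shift every letter 9 places forward in the alphabet (wrapping around).
Starting from "lexpbedi": after the first operation, "elpxebid"; after the second, "nuygnkrm".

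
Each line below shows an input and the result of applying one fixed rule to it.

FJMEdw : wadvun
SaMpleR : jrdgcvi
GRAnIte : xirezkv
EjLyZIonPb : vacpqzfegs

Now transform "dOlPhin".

Each output is the input with this applied: shift every letter 9 places backward in the alphabet (wrapping around), then convert every letter to lowercase.
Applying both steps to "dOlPhin": "uFcGyze", then "ufcgyze".

ufcgyze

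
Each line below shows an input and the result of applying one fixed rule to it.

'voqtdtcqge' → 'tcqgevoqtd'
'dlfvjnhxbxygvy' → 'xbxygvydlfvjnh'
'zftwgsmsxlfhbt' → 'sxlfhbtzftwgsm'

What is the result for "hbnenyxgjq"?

yxgjqhbnen

Each output is the input with this applied: swap the front and back halves of the string.
So "hbnenyxgjq" becomes "yxgjqhbnen".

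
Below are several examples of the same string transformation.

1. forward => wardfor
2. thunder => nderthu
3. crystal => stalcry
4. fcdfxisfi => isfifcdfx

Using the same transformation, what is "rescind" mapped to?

The pattern: move the last 3 characters to the front (rotate right by 3), then move the last character to the front.
For "rescind", step one produces "indresc"; step two turns that into "cindres".

cindres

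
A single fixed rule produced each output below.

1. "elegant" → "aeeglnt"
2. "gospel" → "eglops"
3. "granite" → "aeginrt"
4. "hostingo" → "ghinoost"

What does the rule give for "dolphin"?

Rule — sort the characters into alphabetical order.
On "dolphin" that produces "dhilnop".

dhilnop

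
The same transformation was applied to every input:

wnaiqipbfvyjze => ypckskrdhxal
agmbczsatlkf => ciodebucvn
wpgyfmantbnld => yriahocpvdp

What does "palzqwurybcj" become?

rcnbsywtad

Rule — shift every letter 2 places forward in the alphabet (wrapping around), then delete the last 2 characters.
Applying that to "palzqwurybcj" gives "rcnbsywtad".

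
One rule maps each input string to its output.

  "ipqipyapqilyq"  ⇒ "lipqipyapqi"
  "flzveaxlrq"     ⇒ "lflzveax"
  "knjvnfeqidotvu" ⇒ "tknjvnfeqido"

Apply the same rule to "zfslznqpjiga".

izfslznqpj

What's happening: delete the last 2 characters, then move the last character to the front.
On "zfslznqpjiga": the first step gives "zfslznqpji", and the second then gives "izfslznqpj".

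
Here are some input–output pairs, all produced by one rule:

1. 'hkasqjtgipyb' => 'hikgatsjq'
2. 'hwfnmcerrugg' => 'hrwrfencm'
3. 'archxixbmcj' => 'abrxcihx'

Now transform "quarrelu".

The transformation: delete the last 3 characters, then take characters alternately from the front and the back (1st, last, 2nd, 2nd-last, ...).
Applying both steps to "quarrelu": "quarr", then "qrura".

qrura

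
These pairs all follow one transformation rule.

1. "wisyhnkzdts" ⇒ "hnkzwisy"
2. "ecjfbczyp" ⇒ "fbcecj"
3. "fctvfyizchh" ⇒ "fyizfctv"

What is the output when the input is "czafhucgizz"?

hucgczaf

In each case the input is transformed by: delete the last 3 characters, then swap the front and back halves of the string.
"czafhucgizz" → "czafhucg" → "hucgczaf".
(Check on "ecjfbczyp": → "ecjfbc" → "fbcecj" ✓)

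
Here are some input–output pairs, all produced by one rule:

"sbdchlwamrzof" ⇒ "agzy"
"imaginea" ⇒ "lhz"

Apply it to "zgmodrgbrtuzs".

fcat

The rule is to keep one character in every 3, starting at position 2 (positions 2nd, 5th, 8th, ...), then shift every letter 1 place backward in the alphabet (wrapping around).
Starting from "zgmodrgbrtuzs": after the first operation, "gdbu"; after the second, "fcat".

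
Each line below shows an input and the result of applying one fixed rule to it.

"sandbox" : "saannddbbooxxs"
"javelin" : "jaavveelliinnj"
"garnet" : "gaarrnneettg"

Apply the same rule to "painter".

Each output is the input with this applied: double every character, then move the first character to the end.
Applying both steps to "painter": "ppaaiinntteerr", then "paaiinntteerrp".

paaiinntteerrp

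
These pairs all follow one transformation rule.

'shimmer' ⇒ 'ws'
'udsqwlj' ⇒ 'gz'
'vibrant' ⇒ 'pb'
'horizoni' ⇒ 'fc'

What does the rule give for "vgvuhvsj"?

In each case the input is transformed by: shift every letter 12 places backward in the alphabet (wrapping around), then keep one character in every 3, starting at position 3 (positions 3rd, 6th, 9th, ...).
Applying both steps to "vgvuhvsj": "jujivjgx", then "jj".

jj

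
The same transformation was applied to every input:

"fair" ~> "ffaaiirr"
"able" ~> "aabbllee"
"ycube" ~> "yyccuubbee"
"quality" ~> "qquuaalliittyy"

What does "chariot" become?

cchhaarriioott

The pattern: double every character.
"chariot" → "cchhaarriioott".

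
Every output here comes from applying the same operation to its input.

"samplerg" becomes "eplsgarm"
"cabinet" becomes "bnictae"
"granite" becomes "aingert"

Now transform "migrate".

garmeit

The transformation: take characters alternately from the front and the back (1st, last, 2nd, 2nd-last, ...), then move the last 3 characters to the front (rotate right by 3).
For "migrate", step one produces "meitgar"; step two turns that into "garmeit".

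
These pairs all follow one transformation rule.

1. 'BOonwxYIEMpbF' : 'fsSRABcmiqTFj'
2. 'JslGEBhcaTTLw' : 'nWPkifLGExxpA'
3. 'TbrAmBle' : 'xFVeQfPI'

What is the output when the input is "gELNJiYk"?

The transformation: flip the case of every letter, then shift every letter 4 places forward in the alphabet (wrapping around).
Starting from "gELNJiYk": after the first operation, "GelnjIyK"; after the second, "KiprnMcO".

KiprnMcO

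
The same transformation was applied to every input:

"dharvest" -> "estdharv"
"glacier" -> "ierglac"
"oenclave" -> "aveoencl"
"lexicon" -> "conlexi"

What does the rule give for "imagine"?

In each case the input is transformed by: move the last 3 characters to the front (rotate right by 3).
On "imagine" that produces "ineimag".

ineimag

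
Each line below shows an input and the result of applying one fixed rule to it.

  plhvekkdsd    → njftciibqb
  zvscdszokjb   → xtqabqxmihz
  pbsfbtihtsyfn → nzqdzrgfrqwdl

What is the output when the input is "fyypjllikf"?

dwwnhjjgid

In each case the input is transformed by: shift every letter 2 places backward in the alphabet (wrapping around).
On "fyypjllikf" that produces "dwwnhjjgid".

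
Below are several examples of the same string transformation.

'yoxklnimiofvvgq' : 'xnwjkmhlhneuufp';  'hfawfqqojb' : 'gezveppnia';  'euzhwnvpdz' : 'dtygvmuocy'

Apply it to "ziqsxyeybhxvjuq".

yhprwxdxagwuitp

Each output is the input with this applied: shift every letter 1 place backward in the alphabet (wrapping around).
For "ziqsxyeybhxvjuq" the result is "yhprwxdxagwuitp".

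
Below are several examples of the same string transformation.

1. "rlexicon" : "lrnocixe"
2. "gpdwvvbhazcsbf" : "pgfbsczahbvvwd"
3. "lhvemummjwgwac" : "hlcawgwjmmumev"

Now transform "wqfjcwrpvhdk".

qwkdhvprwcjf

The transformation: move the first 2 characters to the end (rotate left by 2), then reverse the string.
Working it through for "wqfjcwrpvhdk": intermediate "fjcwrpvhdkwq", final "qwkdhvprwcjf".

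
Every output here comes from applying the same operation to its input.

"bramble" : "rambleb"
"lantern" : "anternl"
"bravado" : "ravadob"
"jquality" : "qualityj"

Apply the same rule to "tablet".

ablett

The pattern: move the first character to the end.
On "tablet" that produces "ablett".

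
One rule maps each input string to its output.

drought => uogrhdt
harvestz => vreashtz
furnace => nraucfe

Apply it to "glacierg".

The rule is to move the first 3 characters to the end (rotate left by 3), then take characters alternately from the front and the back (1st, last, 2nd, 2nd-last, ...).
Starting from "glacierg": after the first operation, "cierggla"; after the second, "cailegrg".

cailegrg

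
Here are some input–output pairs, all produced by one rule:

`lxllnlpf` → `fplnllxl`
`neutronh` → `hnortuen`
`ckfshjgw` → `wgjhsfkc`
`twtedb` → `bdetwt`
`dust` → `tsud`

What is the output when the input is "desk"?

ksed

In each case the input is transformed by: reverse the string.
Doing the same to "desk": "ksed".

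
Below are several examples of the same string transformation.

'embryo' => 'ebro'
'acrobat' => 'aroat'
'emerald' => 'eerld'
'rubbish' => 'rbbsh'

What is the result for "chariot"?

carot

Looking at the pairs, the operation is to double every character, then keep one character in every 3, starting at position 2 (positions 2nd, 5th, 8th, ...).
Applying both steps to "chariot": "cchhaarriioott", then "carot".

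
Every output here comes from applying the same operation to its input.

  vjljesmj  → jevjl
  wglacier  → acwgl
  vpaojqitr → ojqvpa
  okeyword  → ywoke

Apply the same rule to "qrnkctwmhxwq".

kctwmhqrn

The rule is to delete the last 3 characters, then move the first 3 characters to the end (rotate left by 3).
Doing the same to "qrnkctwmhxwq": "kctwmhqrn".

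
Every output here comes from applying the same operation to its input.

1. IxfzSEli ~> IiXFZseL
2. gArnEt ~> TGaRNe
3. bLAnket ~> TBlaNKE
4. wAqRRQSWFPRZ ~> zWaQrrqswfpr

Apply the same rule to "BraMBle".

EbRAmbL

Rule — flip the case of every letter, then move the last character to the front.
Starting from "BraMBle": after the first operation, "bRAmbLE"; after the second, "EbRAmbL".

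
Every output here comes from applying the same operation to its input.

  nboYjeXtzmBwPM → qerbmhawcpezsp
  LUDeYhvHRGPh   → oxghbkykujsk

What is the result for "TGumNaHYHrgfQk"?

wjxpqdkbkujitn

Each output is the input with this applied: shift every letter 3 places forward in the alphabet (wrapping around), then convert every letter to lowercase.
Applying both steps to "TGumNaHYHrgfQk": "WJxpQdKBKujiTn", then "wjxpqdkbkujitn".
(Check on "LUDeYhvHRGPh": → "OXGhBkyKUJSk" → "oxghbkykujsk" ✓)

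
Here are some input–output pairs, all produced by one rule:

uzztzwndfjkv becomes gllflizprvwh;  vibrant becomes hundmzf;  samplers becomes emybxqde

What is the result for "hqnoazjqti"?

Each output is the input with this applied: shift every letter 12 places forward in the alphabet (wrapping around).
On "hqnoazjqti" that produces "tczamlvcfu".

tczamlvcfu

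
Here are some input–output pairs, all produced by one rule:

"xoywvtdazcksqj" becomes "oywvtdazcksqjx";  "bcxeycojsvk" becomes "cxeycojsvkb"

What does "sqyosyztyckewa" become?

Looking at the pairs, the operation is to move the first character to the end.
"sqyosyztyckewa" → "qyosyztyckewas".

qyosyztyckewas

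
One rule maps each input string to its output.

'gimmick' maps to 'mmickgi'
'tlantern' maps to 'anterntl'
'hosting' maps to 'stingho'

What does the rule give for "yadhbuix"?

dhbuixya

Looking at the pairs, the operation is to move the first 2 characters to the end (rotate left by 2).
For "yadhbuix" the result is "dhbuixya".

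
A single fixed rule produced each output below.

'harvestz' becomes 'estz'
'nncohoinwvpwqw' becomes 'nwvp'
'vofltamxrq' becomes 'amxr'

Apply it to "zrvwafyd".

Looking at the pairs, the operation is to swap the front and back halves of the string, then keep only the first 4 characters.
"zrvwafyd" → "afydzrvw" → "afyd".

afyd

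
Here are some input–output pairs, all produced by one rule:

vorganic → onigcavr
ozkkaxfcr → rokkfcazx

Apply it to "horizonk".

oonkihzr

The transformation: sort the characters into reverse alphabetical order, then move the first 2 characters to the end (rotate left by 2).
Applying both steps to "horizonk": "zroonkih", then "oonkihzr".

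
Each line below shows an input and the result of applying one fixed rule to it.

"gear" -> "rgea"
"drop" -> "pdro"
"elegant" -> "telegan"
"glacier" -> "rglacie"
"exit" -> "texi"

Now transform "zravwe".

The transformation: move the last character to the front.
For "zravwe" the result is "ezravw".

ezravw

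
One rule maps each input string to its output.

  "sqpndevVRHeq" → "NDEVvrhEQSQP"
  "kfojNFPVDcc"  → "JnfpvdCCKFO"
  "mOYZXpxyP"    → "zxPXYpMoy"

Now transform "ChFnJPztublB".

Looking at the pairs, the operation is to flip the case of every letter, then move the first 3 characters to the end (rotate left by 3).
On "ChFnJPztublB" that produces "NjpZTUBLbcHf".

NjpZTUBLbcHf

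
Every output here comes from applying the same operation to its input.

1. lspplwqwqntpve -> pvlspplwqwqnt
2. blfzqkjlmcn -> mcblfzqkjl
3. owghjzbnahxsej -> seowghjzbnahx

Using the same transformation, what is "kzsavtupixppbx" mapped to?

Each output is the input with this applied: delete the last character, then move the last 2 characters to the front (rotate right by 2).
Starting from "kzsavtupixppbx": after the first operation, "kzsavtupixppb"; after the second, "pbkzsavtupixp".

pbkzsavtupixp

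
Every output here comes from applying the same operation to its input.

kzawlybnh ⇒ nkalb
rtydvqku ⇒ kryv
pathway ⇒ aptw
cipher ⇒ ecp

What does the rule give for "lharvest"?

Looking at the pairs, the operation is to move the last 2 characters to the front (rotate right by 2), then keep every other character starting from the first (positions 1st, 3rd, 5th, ...).
Working it through for "lharvest": intermediate "stlharve", final "slav".

slav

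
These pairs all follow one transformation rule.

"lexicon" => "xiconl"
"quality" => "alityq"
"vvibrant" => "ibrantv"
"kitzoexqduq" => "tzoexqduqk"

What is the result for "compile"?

The pattern: move the first character to the end, then delete the first character.
Starting from "compile": after the first operation, "ompilec"; after the second, "mpilec".

mpilec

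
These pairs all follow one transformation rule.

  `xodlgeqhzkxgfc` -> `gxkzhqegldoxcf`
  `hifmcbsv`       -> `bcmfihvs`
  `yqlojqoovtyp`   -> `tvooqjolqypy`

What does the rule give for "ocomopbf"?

pomocofb

Rule — reverse the string, then move the first 2 characters to the end (rotate left by 2).
"ocomopbf" → "fbpomoco" → "pomocofb".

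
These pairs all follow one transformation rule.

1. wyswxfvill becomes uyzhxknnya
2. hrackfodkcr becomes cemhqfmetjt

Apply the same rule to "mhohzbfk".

qjbdhmoj

The pattern: move the first 2 characters to the end (rotate left by 2), then shift every letter 2 places forward in the alphabet (wrapping around).
On "mhohzbfk": the first step gives "ohzbfkmh", and the second then gives "qjbdhmoj".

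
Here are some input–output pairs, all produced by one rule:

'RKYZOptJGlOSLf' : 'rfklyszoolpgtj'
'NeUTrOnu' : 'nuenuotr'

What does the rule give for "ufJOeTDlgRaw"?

uwfajrogeltd

Looking at the pairs, the operation is to take characters alternately from the front and the back (1st, last, 2nd, 2nd-last, ...), then convert every letter to lowercase.
"ufJOeTDlgRaw" → "uwfajrogeltd".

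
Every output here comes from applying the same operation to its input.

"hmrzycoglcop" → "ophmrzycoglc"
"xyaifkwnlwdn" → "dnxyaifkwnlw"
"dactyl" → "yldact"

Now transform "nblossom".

The rule is to move the last 2 characters to the front (rotate right by 2).
For "nblossom" the result is "omnbloss".

omnbloss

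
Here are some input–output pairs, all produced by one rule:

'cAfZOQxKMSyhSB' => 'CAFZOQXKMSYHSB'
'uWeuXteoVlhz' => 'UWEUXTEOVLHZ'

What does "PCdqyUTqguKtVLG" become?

PCDQYUTQGUKTVLG

The pattern: convert every letter to uppercase.
"PCdqyUTqguKtVLG" → "PCDQYUTQGUKTVLG".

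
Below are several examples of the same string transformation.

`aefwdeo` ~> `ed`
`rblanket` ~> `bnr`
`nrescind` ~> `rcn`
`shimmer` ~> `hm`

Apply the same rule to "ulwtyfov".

The pattern: swap the first and last characters, then keep one character in every 3, starting at position 2 (positions 2nd, 5th, 8th, ...).
Working it through for "ulwtyfov": intermediate "vlwtyfou", final "lyu".

lyu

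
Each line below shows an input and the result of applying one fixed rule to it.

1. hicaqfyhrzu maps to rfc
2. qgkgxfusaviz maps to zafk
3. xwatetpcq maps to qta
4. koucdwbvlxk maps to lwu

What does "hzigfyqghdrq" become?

qhyi

In each case the input is transformed by: keep one character in every 3, starting at position 3 (positions 3rd, 6th, 9th, ...), then reverse the string.
Working it through for "hzigfyqghdrq": intermediate "iyhq", final "qhyi".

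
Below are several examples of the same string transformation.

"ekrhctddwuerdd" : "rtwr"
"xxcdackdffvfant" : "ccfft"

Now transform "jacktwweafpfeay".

cwafy

What's happening: keep one character in every 3, starting at position 3 (positions 3rd, 6th, 9th, ...).
Doing the same to "jacktwweafpfeay": "cwafy".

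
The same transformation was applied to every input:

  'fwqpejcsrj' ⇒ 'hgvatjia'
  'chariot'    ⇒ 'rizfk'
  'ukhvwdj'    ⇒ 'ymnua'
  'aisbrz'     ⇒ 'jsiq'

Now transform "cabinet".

The transformation: delete the first 2 characters, then shift every letter 9 places backward in the alphabet (wrapping around).
On "cabinet": the first step gives "binet", and the second then gives "szevk".
(Check on "fwqpejcsrj": → "qpejcsrj" → "hgvatjia" ✓)

szevk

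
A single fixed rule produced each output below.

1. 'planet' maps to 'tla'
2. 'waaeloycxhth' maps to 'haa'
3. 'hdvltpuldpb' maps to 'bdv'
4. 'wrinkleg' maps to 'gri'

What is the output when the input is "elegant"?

The pattern: swap the first and last characters, then keep only the first 3 characters.
For "elegant", step one produces "tlegane"; step two turns that into "tle".

tle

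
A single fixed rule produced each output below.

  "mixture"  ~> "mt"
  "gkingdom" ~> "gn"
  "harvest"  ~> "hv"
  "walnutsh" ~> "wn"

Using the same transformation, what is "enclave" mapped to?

el

Rule — move the last 2 characters to the front (rotate right by 2), then keep one character in every 3, starting at position 3 (positions 3rd, 6th, 9th, ...).
Applying both steps to "enclave": "veencla", then "el".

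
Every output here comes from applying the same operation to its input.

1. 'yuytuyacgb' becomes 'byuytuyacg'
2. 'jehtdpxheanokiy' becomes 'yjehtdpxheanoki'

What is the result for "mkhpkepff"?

The transformation: move the last character to the front.
So "mkhpkepff" becomes "fmkhpkepf".

fmkhpkepf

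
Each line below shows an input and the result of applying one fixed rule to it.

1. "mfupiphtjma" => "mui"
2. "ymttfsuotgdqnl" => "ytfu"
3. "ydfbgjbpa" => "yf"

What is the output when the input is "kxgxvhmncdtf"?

Looking at the pairs, the operation is to keep every other character starting from the first (positions 1st, 3rd, 5th, ...), then delete the last 3 characters.
For "kxgxvhmncdtf", step one produces "kgvmct"; step two turns that into "kgv".

kgv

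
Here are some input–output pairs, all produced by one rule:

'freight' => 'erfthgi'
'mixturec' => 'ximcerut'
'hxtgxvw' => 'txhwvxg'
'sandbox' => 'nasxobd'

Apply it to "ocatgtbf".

acofbtgt

Each output is the input with this applied: move the first 3 characters to the end (rotate left by 3), then reverse the string.
Applying both steps to "ocatgtbf": "tgtbfoca", then "acofbtgt".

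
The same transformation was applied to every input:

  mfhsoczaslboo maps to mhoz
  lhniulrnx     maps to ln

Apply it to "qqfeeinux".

qf

Rule — keep every other character starting from the first (positions 1st, 3rd, 5th, ...), then delete the last 3 characters.
Starting from "qqfeeinux": after the first operation, "qfenx"; after the second, "qf".
(Check on "lhniulrnx": → "lnurx" → "ln" ✓)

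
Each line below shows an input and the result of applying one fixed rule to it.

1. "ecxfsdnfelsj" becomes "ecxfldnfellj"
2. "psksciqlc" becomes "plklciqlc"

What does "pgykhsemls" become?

Rule — replace every "s" with "l".
Doing the same to "pgykhsemls": "pgykhlemll".

pgykhlemll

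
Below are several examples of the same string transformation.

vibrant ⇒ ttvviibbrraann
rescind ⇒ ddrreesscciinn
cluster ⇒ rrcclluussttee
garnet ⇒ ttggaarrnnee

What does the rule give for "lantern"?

The pattern: move the last character to the front, then double every character.
"lantern" → "nlanter" → "nnllaanntteerr".
(Check on "garnet": → "tgarne" → "ttggaarrnnee" ✓)

nnllaanntteerr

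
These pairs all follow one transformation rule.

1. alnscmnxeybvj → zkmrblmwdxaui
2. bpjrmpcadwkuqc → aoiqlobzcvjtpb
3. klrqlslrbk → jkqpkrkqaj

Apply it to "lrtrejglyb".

The transformation: shift every letter 1 place backward in the alphabet (wrapping around).
On "lrtrejglyb" that produces "kqsqdifkxa".

kqsqdifkxa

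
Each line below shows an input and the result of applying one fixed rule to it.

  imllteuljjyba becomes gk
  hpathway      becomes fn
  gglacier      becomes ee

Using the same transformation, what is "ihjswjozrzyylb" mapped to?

gf

The transformation: shift every letter 2 places backward in the alphabet (wrapping around), then keep only the first 2 characters.
Starting from "ihjswjozrzyylb": after the first operation, "gfhquhmxpxwwjz"; after the second, "gf".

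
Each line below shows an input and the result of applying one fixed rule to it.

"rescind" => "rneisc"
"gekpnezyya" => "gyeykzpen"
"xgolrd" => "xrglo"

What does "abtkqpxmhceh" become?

The transformation: delete the last character, then take characters alternately from the front and the back (1st, last, 2nd, 2nd-last, ...).
Applying both steps to "abtkqpxmhceh": "abtkqpxmhce", then "aebcthkmqxp".

aebcthkmqxp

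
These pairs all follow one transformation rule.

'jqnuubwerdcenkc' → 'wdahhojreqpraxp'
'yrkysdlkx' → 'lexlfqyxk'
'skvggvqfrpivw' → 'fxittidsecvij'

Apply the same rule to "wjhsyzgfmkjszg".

jwuflmtszxwfmt

In each case the input is transformed by: shift every letter 13 places forward in the alphabet (wrapping around) — i.e. ROT13.
"wjhsyzgfmkjszg" → "jwuflmtszxwfmt".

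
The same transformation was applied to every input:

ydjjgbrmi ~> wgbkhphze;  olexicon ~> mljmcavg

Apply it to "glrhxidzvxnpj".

Each output is the input with this applied: shift every letter 2 places backward in the alphabet (wrapping around), then take characters alternately from the front and the back (1st, last, 2nd, 2nd-last, ...).
Working it through for "glrhxidzvxnpj": intermediate "ejpfvgbxtvlnh", final "ehjnplfvvtgxb".
(Check on "olexicon": → "mjcvgaml" → "mljmcavg" ✓)

ehjnplfvvtgxb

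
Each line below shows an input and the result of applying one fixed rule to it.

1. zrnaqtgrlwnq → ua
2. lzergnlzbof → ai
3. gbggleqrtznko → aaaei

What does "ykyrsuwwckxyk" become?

What's happening: shift every letter 6 places backward in the alphabet (wrapping around), then keep only the vowels.
Applying that to "ykyrsuwwckxyk" gives "eoee".
(Check on "lzergnlzbof": → "ftylahftviz" → "ai" ✓)

eoee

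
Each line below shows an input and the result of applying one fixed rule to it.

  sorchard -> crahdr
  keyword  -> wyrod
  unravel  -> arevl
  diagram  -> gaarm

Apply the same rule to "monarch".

Looking at the pairs, the operation is to swap each adjacent pair of characters (1↔2, 3↔4, ...), then delete the first 2 characters.
"monarch" → "omancrh" → "ancrh".

ancrh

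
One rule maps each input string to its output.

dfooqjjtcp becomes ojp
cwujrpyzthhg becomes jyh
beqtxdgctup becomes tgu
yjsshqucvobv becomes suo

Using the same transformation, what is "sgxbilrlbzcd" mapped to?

The rule is to delete the first 3 characters, then keep one character in every 3, starting at position 1 (positions 1st, 4th, 7th, ...).
"sgxbilrlbzcd" → "bilrlbzcd" → "brz".
(Check on "beqtxdgctup": → "txdgctup" → "tgu" ✓)

brz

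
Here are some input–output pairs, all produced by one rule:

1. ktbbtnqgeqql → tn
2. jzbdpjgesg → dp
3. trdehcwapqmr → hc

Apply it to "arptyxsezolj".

yx

Each output is the input with this applied: swap the front and back halves of the string, then keep only the last 2 characters.
Doing the same to "arptyxsezolj": "yx".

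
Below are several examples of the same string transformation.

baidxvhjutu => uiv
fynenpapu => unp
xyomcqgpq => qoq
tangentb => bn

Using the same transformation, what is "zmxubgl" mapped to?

The pattern: move the last 3 characters to the front (rotate right by 3), then keep one character in every 3, starting at position 3 (positions 3rd, 6th, 9th, ...).
For "zmxubgl", step one produces "bglzmxu"; step two turns that into "lx".

lx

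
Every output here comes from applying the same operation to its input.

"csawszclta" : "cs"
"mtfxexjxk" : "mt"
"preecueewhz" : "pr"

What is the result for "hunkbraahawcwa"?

hu

The pattern: keep only the first 2 characters.
Applying that to "hunkbraahawcwa" gives "hu".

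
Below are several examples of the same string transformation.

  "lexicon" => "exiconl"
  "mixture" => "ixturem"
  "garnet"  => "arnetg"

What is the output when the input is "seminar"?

eminars

Looking at the pairs, the operation is to move the first character to the end.
On "seminar" that produces "eminars".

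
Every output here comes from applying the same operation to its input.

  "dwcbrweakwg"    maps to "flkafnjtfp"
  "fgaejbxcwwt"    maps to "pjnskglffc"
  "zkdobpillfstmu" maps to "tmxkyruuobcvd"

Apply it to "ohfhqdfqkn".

qoqzmoztw

The pattern: shift every letter 9 places forward in the alphabet (wrapping around), then delete the first character.
Starting from "ohfhqdfqkn": after the first operation, "xqoqzmoztw"; after the second, "qoqzmoztw".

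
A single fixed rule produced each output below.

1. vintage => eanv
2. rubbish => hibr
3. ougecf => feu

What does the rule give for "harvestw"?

What's happening: reverse the string, then keep every other character starting from the first (positions 1st, 3rd, 5th, ...).
On "harvestw": the first step gives "wtsevrah", and the second then gives "wsva".

wsva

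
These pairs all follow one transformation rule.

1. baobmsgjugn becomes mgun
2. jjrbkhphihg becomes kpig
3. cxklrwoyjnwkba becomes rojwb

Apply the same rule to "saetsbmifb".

smf

Looking at the pairs, the operation is to keep every other character starting from the first (positions 1st, 3rd, 5th, ...), then delete the first 2 characters.
Applying that to "saetsbmifb" gives "smf".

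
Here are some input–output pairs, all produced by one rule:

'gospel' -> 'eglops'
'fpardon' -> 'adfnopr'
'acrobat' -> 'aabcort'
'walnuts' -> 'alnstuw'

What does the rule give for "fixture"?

Looking at the pairs, the operation is to sort the characters into alphabetical order.
For "fixture" the result is "efirtux".

efirtux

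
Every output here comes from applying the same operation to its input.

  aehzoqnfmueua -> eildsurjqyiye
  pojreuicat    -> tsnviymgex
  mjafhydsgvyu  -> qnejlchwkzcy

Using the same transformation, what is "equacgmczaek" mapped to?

iuyegkqgdeio

The pattern: shift every letter 4 places forward in the alphabet (wrapping around).
"equacgmczaek" → "iuyegkqgdeio".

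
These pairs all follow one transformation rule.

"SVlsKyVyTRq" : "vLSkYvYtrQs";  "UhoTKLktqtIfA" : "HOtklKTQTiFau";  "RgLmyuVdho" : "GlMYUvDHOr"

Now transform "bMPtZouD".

mpTzOUdB

The rule is to flip the case of every letter, then move the first character to the end.
On "bMPtZouD": the first step gives "BmpTzOUd", and the second then gives "mpTzOUdB".
(Check on "RgLmyuVdho": → "rGlMYUvDHO" → "GlMYUvDHOr" ✓)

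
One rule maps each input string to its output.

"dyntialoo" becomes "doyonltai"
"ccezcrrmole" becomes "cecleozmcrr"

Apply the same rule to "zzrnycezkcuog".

zgzoruncykcze

The pattern: take characters alternately from the front and the back (1st, last, 2nd, 2nd-last, ...).
Doing the same to "zzrnycezkcuog": "zgzoruncykcze".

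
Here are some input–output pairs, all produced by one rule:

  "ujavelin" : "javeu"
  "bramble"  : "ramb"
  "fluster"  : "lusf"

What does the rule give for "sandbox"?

The pattern: delete the last 3 characters, then move the first character to the end.
Applying both steps to "sandbox": "sand", then "ands".

ands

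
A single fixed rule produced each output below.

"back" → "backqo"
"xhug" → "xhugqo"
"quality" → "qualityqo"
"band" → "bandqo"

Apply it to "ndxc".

The pattern: append "qo".
Applying that to "ndxc" gives "ndxcqo".

ndxcqo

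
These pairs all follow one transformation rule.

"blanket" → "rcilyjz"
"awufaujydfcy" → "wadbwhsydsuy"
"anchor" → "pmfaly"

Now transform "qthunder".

pcblsfro

The pattern: shift every letter 2 places backward in the alphabet (wrapping around), then reverse the string.
Starting from "qthunder": after the first operation, "orfslbcp"; after the second, "pcblsfro".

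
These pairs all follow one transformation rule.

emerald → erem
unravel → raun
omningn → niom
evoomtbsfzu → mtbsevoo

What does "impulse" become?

What's happening: delete the last 3 characters, then swap the front and back halves of the string.
On "impulse" that produces "puim".

puim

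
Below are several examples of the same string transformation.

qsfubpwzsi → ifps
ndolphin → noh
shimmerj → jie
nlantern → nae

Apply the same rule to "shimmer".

In each case the input is transformed by: move the last character to the front, then keep one character in every 3, starting at position 1 (positions 1st, 4th, 7th, ...).
Applying both steps to "shimmer": "rshimme", then "rie".

rie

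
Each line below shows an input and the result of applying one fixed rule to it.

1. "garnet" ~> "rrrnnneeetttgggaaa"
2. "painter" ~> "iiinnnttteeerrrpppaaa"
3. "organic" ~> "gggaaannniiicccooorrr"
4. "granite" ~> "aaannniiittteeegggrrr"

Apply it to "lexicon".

xxxiiicccooonnnllleee

Each output is the input with this applied: move the first 2 characters to the end (rotate left by 2), then repeat every character 3 times.
Doing the same to "lexicon": "xxxiiicccooonnnllleee".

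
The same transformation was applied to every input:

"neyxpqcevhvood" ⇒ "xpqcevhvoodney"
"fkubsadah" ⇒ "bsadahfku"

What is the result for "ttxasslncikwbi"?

Looking at the pairs, the operation is to move the first 3 characters to the end (rotate left by 3).
So "ttxasslncikwbi" becomes "asslncikwbittx".

asslncikwbittx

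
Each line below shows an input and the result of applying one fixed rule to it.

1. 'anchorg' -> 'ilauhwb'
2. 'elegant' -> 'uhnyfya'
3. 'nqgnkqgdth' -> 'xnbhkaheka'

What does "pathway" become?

qusjunb

Looking at the pairs, the operation is to move the last 3 characters to the front (rotate right by 3), then shift every letter 6 places backward in the alphabet (wrapping around).
On "pathway": the first step gives "waypath", and the second then gives "qusjunb".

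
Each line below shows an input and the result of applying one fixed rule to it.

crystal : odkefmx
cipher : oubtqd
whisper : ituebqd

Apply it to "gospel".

saebqx

The transformation: shift every letter 12 places forward in the alphabet (wrapping around).
Doing the same to "gospel": "saebqx".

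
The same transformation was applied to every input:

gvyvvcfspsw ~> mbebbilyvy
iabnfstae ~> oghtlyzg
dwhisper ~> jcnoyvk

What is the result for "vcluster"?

birayzk

Each output is the input with this applied: shift every letter 6 places forward in the alphabet (wrapping around), then delete the last character.
"vcluster" → "birayzkx" → "birayzk".
(Check on "iabnfstae": → "oghtlyzgk" → "oghtlyzg" ✓)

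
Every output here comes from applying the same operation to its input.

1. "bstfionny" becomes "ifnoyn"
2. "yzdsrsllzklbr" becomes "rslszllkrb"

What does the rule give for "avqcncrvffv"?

ncrcfvvf

The pattern: delete the first 3 characters, then swap each adjacent pair of characters (1↔2, 3↔4, ...).
Starting from "avqcncrvffv": after the first operation, "cncrvffv"; after the second, "ncrcfvvf".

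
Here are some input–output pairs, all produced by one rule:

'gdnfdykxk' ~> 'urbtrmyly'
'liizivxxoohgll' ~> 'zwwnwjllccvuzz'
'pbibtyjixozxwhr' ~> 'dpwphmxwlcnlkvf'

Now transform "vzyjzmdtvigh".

jnmxnarhjwuv

Looking at the pairs, the operation is to shift every letter 12 places backward in the alphabet (wrapping around).
So "vzyjzmdtvigh" becomes "jnmxnarhjwuv".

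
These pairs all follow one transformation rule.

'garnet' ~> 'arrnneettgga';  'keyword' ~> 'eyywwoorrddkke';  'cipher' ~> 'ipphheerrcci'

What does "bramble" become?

Looking at the pairs, the operation is to double every character, then move the first 3 characters to the end (rotate left by 3).
On "bramble": the first step gives "bbrraammbbllee", and the second then gives "raammbblleebbr".
(Check on "keyword": → "kkeeyywwoorrdd" → "eyywwoorrddkke" ✓)

raammbblleebbr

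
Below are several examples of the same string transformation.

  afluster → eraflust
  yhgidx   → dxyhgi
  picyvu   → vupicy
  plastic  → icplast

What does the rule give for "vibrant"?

Looking at the pairs, the operation is to move the last 2 characters to the front (rotate right by 2).
Doing the same to "vibrant": "ntvibra".

ntvibra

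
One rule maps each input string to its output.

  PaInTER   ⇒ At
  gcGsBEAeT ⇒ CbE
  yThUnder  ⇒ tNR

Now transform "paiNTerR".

Looking at the pairs, the operation is to keep one character in every 3, starting at position 2 (positions 2nd, 5th, 8th, ...), then flip the case of every letter.
"paiNTerR" → "aTR" → "Atr".

Atr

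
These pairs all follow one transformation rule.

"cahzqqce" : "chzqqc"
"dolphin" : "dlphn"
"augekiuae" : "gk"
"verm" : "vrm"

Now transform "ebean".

bn

Rule — remove every vowel.
Doing the same to "ebean": "bn".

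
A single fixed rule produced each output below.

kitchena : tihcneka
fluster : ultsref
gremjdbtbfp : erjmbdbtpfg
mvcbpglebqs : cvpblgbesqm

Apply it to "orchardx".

Each output is the input with this applied: move the first character to the end, then swap each adjacent pair of characters (1↔2, 3↔4, ...).
"orchardx" → "rchardxo" → "crahdrox".
(Check on "kitchena": → "itchenak" → "tihcneka" ✓)

crahdrox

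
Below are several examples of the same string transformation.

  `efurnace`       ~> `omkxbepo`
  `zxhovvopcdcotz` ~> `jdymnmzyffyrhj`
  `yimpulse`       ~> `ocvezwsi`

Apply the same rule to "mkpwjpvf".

pfztgzuw

The transformation: shift every letter 10 places forward in the alphabet (wrapping around), then reverse the string.
Working it through for "mkpwjpvf": intermediate "wuzgtzfp", final "pfztgzuw".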